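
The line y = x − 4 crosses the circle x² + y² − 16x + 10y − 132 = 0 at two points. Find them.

Express y = x − 4 and substitute into the circle:
2x² − 14x − 156 = 0  ⟹  x² − 7x − 78 = 0
x = 13 or x = −6, giving (13, 9) and (−6, −10).

(−6, −10) and (13, 9)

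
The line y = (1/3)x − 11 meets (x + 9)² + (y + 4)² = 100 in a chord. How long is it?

2√10

Express y = (−33 + x)/3 and substitute into the circle:
10x² + 120x + 270 = 0  ⟹  x² + 12x + 27 = 0
x = −3 or x = −9, giving (−3, −12) and (−9, −14).
|(−3, −12) − (−9, −14)| = √((6)² + (2)²) = 2√10.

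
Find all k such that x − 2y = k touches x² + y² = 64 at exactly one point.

Tangency holds when the distance from the centre (0, 0) to the line equals the radius 8:
|1·0 − 2·0 − k| / √5 = 8
|k| = 8√5.

k = ±8√5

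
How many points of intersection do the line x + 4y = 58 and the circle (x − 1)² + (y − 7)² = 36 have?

0

Substituting the line into the circle gives 17x² − 92x + 340 = 0.
Δ = 8464 − 23120 = −14656.
No real roots: the line does not meet the circle.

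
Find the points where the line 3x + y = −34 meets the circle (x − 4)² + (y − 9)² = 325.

(−14, 8) and (−11, −1)

From the line, y = −3x − 34. Substituting:
10x² + 250x + 1540 = 0  ⟹  x² + 25x + 154 = 0
x = −11 or x = −14, giving (−11, −1) and (−14, 8).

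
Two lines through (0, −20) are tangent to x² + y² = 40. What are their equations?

3x − y = 20 and 3x + y = −20

A line y − (−20) = m(x − (0)) is tangent when its distance from (0, 0) is 2√10:
(0m − (20))² = 40(m² + 1)
m² − 9 = 0, so m = 3 or m = −3.
With m = 3: 3x − y = 20. With m = −3: 3x + y = −20.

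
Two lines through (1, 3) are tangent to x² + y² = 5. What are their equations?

Write the tangent as mx − y + (3 − m·(1)) = 0 and set its distance from the centre to √5:
(−1m − (−3))² = 5(m² + 1)
2m² + 3m − 2 = 0, so m = −2 or m = 1/2.
With m = −2: 2x + y = 5. With m = 1/2: x − 2y = −5.

2x + y = 5 and x − 2y = −5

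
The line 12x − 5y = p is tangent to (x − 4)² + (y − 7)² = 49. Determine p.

p = −78 or p = 104

Tangency holds when the distance from the centre (4, 7) to the line equals the radius 7:
|12·4 − 5·7 − p| / √169 = 7
|p − (13)| = 7·13, so p = 104 or p = −78.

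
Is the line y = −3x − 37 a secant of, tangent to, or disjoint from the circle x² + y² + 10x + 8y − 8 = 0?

secant

Substituting the line into the circle gives 10x² + 208x + 1065 = 0.
Discriminant = (208)² − 4·10·(1065) = 664 > 0.
Two real roots: the line is a secant.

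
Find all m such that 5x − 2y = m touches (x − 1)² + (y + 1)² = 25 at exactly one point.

The line touches the circle iff its distance from (1, −1) is 5:
|5·1 − 2·(−1) − m| / √29 = 5
|m − (7)| = 5√29.

m = 7 ± 5√29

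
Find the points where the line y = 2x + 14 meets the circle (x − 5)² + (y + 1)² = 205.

(−9, −4) and (−1, 12)

Express y = 2x + 14 and substitute into the circle:
5x² + 50x + 45 = 0  ⟹  x² + 10x + 9 = 0
x = −1 or x = −9, giving (−1, 12) and (−9, −4).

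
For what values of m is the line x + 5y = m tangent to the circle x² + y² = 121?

m = ±11√26

The line touches the circle iff its distance from (0, 0) is 11:
|1·0 + 5·0 − m| / √26 = 11
|m| = 11√26.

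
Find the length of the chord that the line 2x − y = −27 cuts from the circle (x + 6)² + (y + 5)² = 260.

12√5

The distance from (−6, −5) to the line is 20/√5, and r² = 260.
Chord = 2√(r² − d²) = 2·√(180) = 12√5.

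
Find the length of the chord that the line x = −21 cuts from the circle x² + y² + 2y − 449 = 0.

6

The line gives x = −21. Substituting into the circle:
y² + 2y − 8 = 0
y = 2 or y = −4, giving (−21, 2) and (−21, −4).
|(−21, 2) − (−21, −4)| = √((0)² + (6)²) = 6.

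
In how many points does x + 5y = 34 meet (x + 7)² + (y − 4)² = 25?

2

Substituting the line into the circle gives 26x² + 322x + 796 = 0.
Discriminant = (322)² − 4·26·(796) = 20900 > 0.
Two real roots: the line is a secant.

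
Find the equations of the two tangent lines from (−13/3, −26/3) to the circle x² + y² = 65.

Let a tangent through (−13/3, −26/3) have slope m. Its distance from (0, 0) must equal √65:
(13/3m − (26/3))² = 65(m² + 1)
32m² + 52m − 7 = 0, so m = 1/8 or m = −7/4.
Through (−13/3, −26/3) these give x − 8y = 65 and 7x + 4y = −65.

x − 8y = 65 and 7x + 4y = −65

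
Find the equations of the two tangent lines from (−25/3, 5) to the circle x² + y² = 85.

9x − 2y = −85 and 6x − 7y = −85

Let a tangent through (−25/3, 5) have slope m. Its distance from (0, 0) must equal √85:
[m·(25/3) − (−5)]² = 85(m² + 1)
14m² − 75m + 54 = 0, so m = 9/2 or m = 6/7.
Through (−25/3, 5) these give 9x − 2y = −85 and 6x − 7y = −85.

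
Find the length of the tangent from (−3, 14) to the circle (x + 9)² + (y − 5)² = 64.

The centre is (−9, 5) and r = 8. The square of the distance from P to the centre is 36 + 81 = 117.
Power of the point: PT² = |PO|² − r² = 53, so PT = √53.

√53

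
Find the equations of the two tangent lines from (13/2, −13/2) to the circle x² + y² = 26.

Let a tangent through (13/2, −13/2) have slope m. Its distance from (0, 0) must equal √26:
[m·(−13/2) − (13/2)]² = 26(m² + 1)
5m² + 26m + 5 = 0, so m = −1/5 or m = −5.
With m = −1/5: x + 5y = −26. With m = −5: 5x + y = 26.

x + 5y = −26 and 5x + y = 26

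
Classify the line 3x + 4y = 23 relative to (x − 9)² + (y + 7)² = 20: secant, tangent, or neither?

neither

Centre (9, −7), r² = 20. Distance² from centre to line = (−24)²/25 = 576/25.
Since d² > r², the line lies outside the circle.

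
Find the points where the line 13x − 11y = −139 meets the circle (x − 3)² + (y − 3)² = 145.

(−9, 2) and (2, 15)

Substitute y = (139 + 13x)/11:
290x² + 2030x − 5220 = 0  ⟹  x² + 7x − 18 = 0
x = 2 or x = −9, giving (2, 15) and (−9, 2).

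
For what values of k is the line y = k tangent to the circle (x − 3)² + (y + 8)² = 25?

The line touches the circle iff its distance from (3, −8) is 5:
|0·3 + 1·(−8) − k| / √1 = 5
|k − (−8)| = 5, so k = −3 or k = −13.

k = −13 or k = −3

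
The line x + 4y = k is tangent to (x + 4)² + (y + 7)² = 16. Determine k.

For a tangent, require d(centre, line) = r = 4.
|1·(−4) + 4·(−7) − k| / √17 = 4
|k − (−32)| = 4√17.

k = −32 ± 4√17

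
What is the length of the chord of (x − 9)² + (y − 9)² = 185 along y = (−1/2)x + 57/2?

The distance from (9, 9) to the line is 30/√5, and r² = 185.
Chord = 2√(r² − d²) = 2·√(5) = 2√5.

2√5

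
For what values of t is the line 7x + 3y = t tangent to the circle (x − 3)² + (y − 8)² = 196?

t = 45 ± 14√58

For a tangent, require d(centre, line) = r = 14.
|7·3 + 3·8 − t| / √58 = 14
|t − (45)| = 14√58.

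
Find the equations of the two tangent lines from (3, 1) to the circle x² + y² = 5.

A line y − (1) = m(x − (3)) is tangent when its distance from (0, 0) is √5:
(−3m − (−1))² = 5(m² + 1)
2m² − 3m − 2 = 0, so m = −1/2 or m = 2.
Through (3, 1) these give x + 2y = 5 and 2x − y = 5.

x + 2y = 5 and 2x − y = 5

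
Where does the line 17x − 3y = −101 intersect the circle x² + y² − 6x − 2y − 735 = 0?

(−10, −23) and (−1, 28)

Express y = (101 + 17x)/3 and substitute into the circle:
298x² + 3278x + 2980 = 0  ⟹  x² + 11x + 10 = 0
x = −1 or x = −10, giving (−1, 28) and (−10, −23).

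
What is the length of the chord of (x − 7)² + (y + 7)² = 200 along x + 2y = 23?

Centre (7, −7), r² = 200. Perpendicular distance d from centre to line = |−30| / √5 = 30/√5.
Half the chord is √(r² − d²) = √(20), so the full chord is 4√5.

4√5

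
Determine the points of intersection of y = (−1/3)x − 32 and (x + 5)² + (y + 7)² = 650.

Substitute y = (−96 − x)/3:
10x² + 240x = 0  ⟹  x² + 24x = 0
x = 0 or x = −24, giving (0, −32) and (−24, −24).

(−24, −24) and (0, −32)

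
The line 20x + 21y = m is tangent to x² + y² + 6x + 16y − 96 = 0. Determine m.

For a tangent, require d(centre, line) = r = 13.
|20·(−3) + 21·(−8) − m| / √841 = 13
|m − (−228)| = 13·29, so m = 149 or m = −605.

m = −605 or m = 149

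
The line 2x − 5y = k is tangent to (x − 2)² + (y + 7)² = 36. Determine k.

Tangency holds when the distance from the centre (2, −7) to the line equals the radius 6:
|2·2 − 5·(−7) − k| / √29 = 6
|k − (39)| = 6√29.

k = 39 ± 6√29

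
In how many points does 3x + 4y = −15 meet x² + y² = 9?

d² = (3·0 + 4·0 − (−15))²/25 = 9; r² = 9.
Since d² = r², the line is tangent.

1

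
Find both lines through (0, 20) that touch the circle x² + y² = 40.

Write the tangent as mx − y + (20 − m·(0)) = 0 and set its distance from the centre to 2√10:
[m·(0) − (−20)]² = 40(m² + 1)
m² − 9 = 0, so m = 3 or m = −3.
With m = 3: 3x − y = −20. With m = −3: 3x + y = 20.

3x − y = −20 and 3x + y = 20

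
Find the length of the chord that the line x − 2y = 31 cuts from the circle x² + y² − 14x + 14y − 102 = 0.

From the line, y = (−31 + x)/2. Substituting:
5x² − 90x − 315 = 0  ⟹  x² − 18x − 63 = 0
x = 21 or x = −3, giving (21, −5) and (−3, −17).
Chord length = distance between (21, −5) and (−3, −17) = √720 = 12√5.

12√5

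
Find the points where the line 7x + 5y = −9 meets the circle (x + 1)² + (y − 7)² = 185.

Substitute y = (−9 − 7x)/5:
74x² + 666x − 2664 = 0  ⟹  x² + 9x − 36 = 0
x = 3 or x = −12, giving (3, −6) and (−12, 15).

(−12, 15) and (3, −6)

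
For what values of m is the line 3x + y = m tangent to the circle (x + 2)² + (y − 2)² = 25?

m = −4 ± 5√10

Tangency holds when the distance from the centre (−2, 2) to the line equals the radius 5:
|3·(−2) + 1·2 − m| / √10 = 5
|m − (−4)| = 5√10.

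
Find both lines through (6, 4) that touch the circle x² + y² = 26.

Let a tangent through (6, 4) have slope m. Its distance from (0, 0) must equal √26:
[m·(−6) − (−4)]² = 26(m² + 1)
5m² − 24m − 5 = 0, so m = −1/5 or m = 5.
With m = −1/5: x + 5y = 26. With m = 5: 5x − y = 26.

x + 5y = 26 and 5x − y = 26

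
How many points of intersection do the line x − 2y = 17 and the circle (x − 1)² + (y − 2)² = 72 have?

0

Centre (1, 2), r² = 72. Distance² from centre to line = (−20)²/5 = 80.
Since d² > r², the line lies outside the circle.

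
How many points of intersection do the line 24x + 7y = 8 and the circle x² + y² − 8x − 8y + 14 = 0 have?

Substituting the line into the circle gives 625x² + 568x + 302 = 0.
Δ = 322624 − 755000 = −432376.
No real roots: the line does not meet the circle.

0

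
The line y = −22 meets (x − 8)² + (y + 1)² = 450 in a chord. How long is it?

The distance from (8, −1) to the line is 21, and r² = 450.
Half the chord is √(r² − d²) = √(9), so the full chord is 6.

6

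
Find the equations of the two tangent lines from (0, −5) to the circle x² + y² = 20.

x + 2y = −10 and x − 2y = 10

Let a tangent through (0, −5) have slope m. Its distance from (0, 0) must equal 2√5:
(0m − (5))² = 20(m² + 1)
4m² − 1 = 0, so m = −1/2 or m = 1/2.
Through (0, −5) these give x + 2y = −10 and x − 2y = 10.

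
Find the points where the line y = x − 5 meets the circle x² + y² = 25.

From the line, y = x − 5. Substituting:
2x² − 10x = 0  ⟹  x² − 5x = 0
x = 5 or x = 0, giving (5, 0) and (0, −5).

(0, −5) and (5, 0)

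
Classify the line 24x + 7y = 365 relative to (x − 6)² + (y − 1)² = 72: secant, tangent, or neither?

neither

Substituting the line into the circle gives 625x² − 17772x + 126400 = 0.
Δ = 315843984 − 316000000 = −156016.
No real roots: the line does not meet the circle.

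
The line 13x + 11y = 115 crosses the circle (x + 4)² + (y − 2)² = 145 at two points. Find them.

(−3, 14) and (8, 1)

From the line, y = (115 − 13x)/11. Substituting:
290x² − 1450x − 6960 = 0  ⟹  x² − 5x − 24 = 0
x = 8 or x = −3, giving (8, 1) and (−3, 14).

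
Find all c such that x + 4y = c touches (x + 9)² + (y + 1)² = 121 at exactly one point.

Tangency holds when the distance from the centre (−9, −1) to the line equals the radius 11:
|1·(−9) + 4·(−1) − c| / √17 = 11
|c − (−13)| = 11√17.

c = −13 ± 11√17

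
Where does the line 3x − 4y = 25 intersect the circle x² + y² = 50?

From the line, y = (−25 + 3x)/4. Substituting:
25x² − 150x − 175 = 0  ⟹  x² − 6x − 7 = 0
x = 7 or x = −1, giving (7, −1) and (−1, −7).

(−1, −7) and (7, −1)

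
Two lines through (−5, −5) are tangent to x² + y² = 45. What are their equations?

Write the tangent as mx − y + (−5 − m·(−5)) = 0 and set its distance from the centre to 3√5:
[m·(5) − (5)]² = 45(m² + 1)
2m² + 5m + 2 = 0, so m = −2 or m = −1/2.
Through (−5, −5) these give 2x + y = −15 and x + 2y = −15.

2x + y = −15 and x + 2y = −15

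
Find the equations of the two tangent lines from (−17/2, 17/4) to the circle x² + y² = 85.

Let a tangent through (−17/2, 17/4) have slope m. Its distance from (0, 0) must equal √85:
(17/2m − (−17/4))² = 85(m² + 1)
12m² − 68m + 63 = 0, so m = 9/2 or m = 7/6.
With m = 9/2: 9x − 2y = −85. With m = 7/6: 7x − 6y = −85.

9x − 2y = −85 and 7x − 6y = −85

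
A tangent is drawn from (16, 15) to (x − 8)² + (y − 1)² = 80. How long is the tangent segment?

6√5

With centre O = (8, 1), |OP|² = 260 and r² = 80.
By the tangent–radius right angle, tangent length = √(|PO|² − r²) = √180 = 6√5.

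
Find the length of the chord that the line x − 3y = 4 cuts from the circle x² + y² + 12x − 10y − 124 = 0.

From the line, y = (−4 + x)/3. Substituting:
10x² + 70x − 980 = 0  ⟹  x² + 7x − 98 = 0
x = 7 or x = −14, giving (7, 1) and (−14, −6).
|(7, 1) − (−14, −6)| = √((21)² + (7)²) = 7√10.

7√10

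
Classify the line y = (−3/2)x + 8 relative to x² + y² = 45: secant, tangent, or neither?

Substituting the line into the circle gives 13x² − 96x + 76 = 0.
Δ = 9216 − 3952 = 5264.
Two real roots: the line is a secant.

secant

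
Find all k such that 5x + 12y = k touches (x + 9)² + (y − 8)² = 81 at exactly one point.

The line touches the circle iff its distance from (−9, 8) is 9:
|5·(−9) + 12·8 − k| / √169 = 9
|k − (51)| = 9·13, so k = 168 or k = −66.

k = −66 or k = 168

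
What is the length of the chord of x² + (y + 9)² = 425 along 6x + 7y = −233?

2√85

The distance from (0, −9) to the line is 170/√85, and r² = 425.
Chord = 2√(r² − d²) = 2·√(85) = 2√85.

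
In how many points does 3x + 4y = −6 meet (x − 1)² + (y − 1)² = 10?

Substituting the line into the circle gives 25x² + 28x − 44 = 0.
Discriminant = (28)² − 4·25·(−44) = 5184 > 0.
Two real roots: the line is a secant.

2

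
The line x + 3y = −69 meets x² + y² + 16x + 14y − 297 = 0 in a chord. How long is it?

The distance from (−8, −7) to the line is 40/√10, and r² = 410.
Half the chord is √(r² − d²) = √(250), so the full chord is 10√10.

10√10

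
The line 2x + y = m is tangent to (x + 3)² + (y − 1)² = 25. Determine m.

The line touches the circle iff its distance from (−3, 1) is 5:
|2·(−3) + 1·1 − m| / √5 = 5
|m − (−5)| = 5√5.

m = −5 ± 5√5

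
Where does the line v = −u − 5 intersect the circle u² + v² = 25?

Substitute v = −u − 5:
2u² + 10u = 0  ⟹  u² + 5u = 0
u = 0 or u = −5, giving (0, −5) and (−5, 0).

(−5, 0) and (0, −5)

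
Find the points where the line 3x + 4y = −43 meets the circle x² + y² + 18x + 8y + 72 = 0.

(−13, −1) and (−5, −7)

From the line, y = (−43 − 3x)/4. Substituting:
25x² + 450x + 1625 = 0  ⟹  x² + 18x + 65 = 0
x = −5 or x = −13, giving (−5, −7) and (−13, −1).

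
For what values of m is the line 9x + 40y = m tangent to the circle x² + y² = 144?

Tangency holds when the distance from the centre (0, 0) to the line equals the radius 12:
|9·0 + 40·0 − m| / √1681 = 12
|m| = 12·41, so m = 492 or m = −492.

m = −492 or m = 492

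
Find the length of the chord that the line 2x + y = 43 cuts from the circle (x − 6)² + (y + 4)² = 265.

Centre (6, −4), r² = 265. Perpendicular distance d from centre to line = |−35| / √5 = 35/√5.
Chord = 2√(r² − d²) = 2·√(20) = 4√5.

4√5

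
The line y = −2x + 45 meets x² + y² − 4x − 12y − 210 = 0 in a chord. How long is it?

2√5

The distance from (2, 6) to the line is 35/√5, and r² = 250.
Half the chord is √(r² − d²) = √(5), so the full chord is 2√5.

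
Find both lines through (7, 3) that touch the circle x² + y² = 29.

2x + 5y = 29 and 5x − 2y = 29

A line y − (3) = m(x − (7)) is tangent when its distance from (0, 0) is √29:
[m·(−7) − (−3)]² = 29(m² + 1)
10m² − 21m − 10 = 0, so m = −2/5 or m = 5/2.
Through (7, 3) these give 2x + 5y = 29 and 5x − 2y = 29.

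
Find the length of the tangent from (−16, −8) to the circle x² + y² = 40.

2√70

With centre O = (0, 0), |OP|² = 320 and r² = 40.
The tangent meets the radius at right angles, so tangent² = |PO|² − r² = 320 − 40 = 280.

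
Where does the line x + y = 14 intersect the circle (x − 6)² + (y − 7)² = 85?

Express y = −x + 14 and substitute into the circle:
2x² − 26x = 0  ⟹  x² − 13x = 0
x = 13 or x = 0, giving (13, 1) and (0, 14).

(0, 14) and (13, 1)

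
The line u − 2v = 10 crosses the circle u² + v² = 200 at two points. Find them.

Express v = (−10 + u)/2 and substitute into the circle:
5u² − 20u − 700 = 0  ⟹  u² − 4u − 140 = 0
u = 14 or u = −10, giving (14, 2) and (−10, −10).

(−10, −10) and (14, 2)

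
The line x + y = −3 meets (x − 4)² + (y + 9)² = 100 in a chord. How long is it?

14√2

Centre (4, −9), r² = 100. Perpendicular distance d from centre to line = |−2| / √2 = 2/√2.
Half the chord is √(r² − d²) = √(98), so the full chord is 14√2.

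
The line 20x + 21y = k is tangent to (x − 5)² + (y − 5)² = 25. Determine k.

Tangency holds when the distance from the centre (5, 5) to the line equals the radius 5:
|20·5 + 21·5 − k| / √841 = 5
|k − (205)| = 5·29, so k = 350 or k = 60.

k = 60 or k = 350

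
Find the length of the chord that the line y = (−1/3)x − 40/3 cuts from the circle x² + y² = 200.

Express y = (−40 − x)/3 and substitute into the circle:
10x² + 80x − 200 = 0  ⟹  x² + 8x − 20 = 0
x = 2 or x = −10, giving (2, −14) and (−10, −10).
Chord length = distance between (2, −14) and (−10, −10) = √160 = 4√10.

4√10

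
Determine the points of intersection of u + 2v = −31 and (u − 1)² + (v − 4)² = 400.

Express v = (−31 − u)/2 and substitute into the circle:
5u² + 70u − 75 = 0  ⟹  u² + 14u − 15 = 0
u = 1 or u = −15, giving (1, −16) and (−15, −8).

(−15, −8) and (1, −16)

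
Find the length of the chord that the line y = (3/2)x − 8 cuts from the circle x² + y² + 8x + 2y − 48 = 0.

2√13

From the line, y = (−16 + 3x)/2. Substituting:
13x² − 52x = 0  ⟹  x² − 4x = 0
x = 4 or x = 0, giving (4, −2) and (0, −8).
|(4, −2) − (0, −8)| = √((4)² + (6)²) = 2√13.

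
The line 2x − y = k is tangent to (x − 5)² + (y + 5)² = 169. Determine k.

The line touches the circle iff its distance from (5, −5) is 13:
|2·5 − 1·(−5) − k| / √5 = 13
|k − (15)| = 13√5.

k = 15 ± 13√5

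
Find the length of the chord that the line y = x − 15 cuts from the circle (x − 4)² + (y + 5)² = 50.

8√2

From the line, y = x − 15. Substituting:
2x² − 28x + 66 = 0  ⟹  x² − 14x + 33 = 0
x = 11 or x = 3, giving (11, −4) and (3, −12).
Chord length = distance between (11, −4) and (3, −12) = √128 = 8√2.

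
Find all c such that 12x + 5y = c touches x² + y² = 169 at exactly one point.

c = −169 or c = 169

Tangency holds when the distance from the centre (0, 0) to the line equals the radius 13:
|12·0 + 5·0 − c| / √169 = 13
|c| = 13·13, so c = 169 or c = −169.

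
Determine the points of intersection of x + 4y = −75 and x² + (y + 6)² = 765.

(−27, −12) and (21, −24)

From the line, y = (−75 − x)/4. Substituting:
17x² + 102x − 9639 = 0  ⟹  x² + 6x − 567 = 0
x = 21 or x = −27, giving (21, −24) and (−27, −12).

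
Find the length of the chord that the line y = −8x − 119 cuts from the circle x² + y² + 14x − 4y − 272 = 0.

4√65

From the line, y = −8x − 119. Substituting:
65x² + 1950x + 14365 = 0  ⟹  x² + 30x + 221 = 0
x = −13 or x = −17, giving (−13, −15) and (−17, 17).
|(−13, −15) − (−17, 17)| = √((4)² + (−32)²) = 4√65.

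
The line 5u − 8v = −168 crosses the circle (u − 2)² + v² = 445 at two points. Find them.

From the line, v = (168 + 5u)/8. Substituting:
89u² + 1424u = 0  ⟹  u² + 16u = 0
u = 0 or u = −16, giving (0, 21) and (−16, 11).

(−16, 11) and (0, 21)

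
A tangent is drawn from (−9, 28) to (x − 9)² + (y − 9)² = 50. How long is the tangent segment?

The centre is (9, 9) and r = 5√2. The square of the distance from P to the centre is 324 + 361 = 685.
The tangent meets the radius at right angles, so tangent² = |PO|² − r² = 685 − 50 = 635.

√635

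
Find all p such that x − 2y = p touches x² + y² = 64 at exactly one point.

The line touches the circle iff its distance from (0, 0) is 8:
|1·0 − 2·0 − p| / √5 = 8
|p| = 8√5.

p = ±8√5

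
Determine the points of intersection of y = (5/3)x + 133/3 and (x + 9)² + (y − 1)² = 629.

From the line, y = (133 + 5x)/3. Substituting:
34x² + 1462x + 11968 = 0  ⟹  x² + 43x + 352 = 0
x = −11 or x = −32, giving (−11, 26) and (−32, −9).

(−32, −9) and (−11, 26)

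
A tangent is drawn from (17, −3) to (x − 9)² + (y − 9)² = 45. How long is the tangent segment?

√163

With centre O = (9, 9), |OP|² = 208 and r² = 45.
The tangent meets the radius at right angles, so tangent² = |PO|² − r² = 208 − 45 = 163.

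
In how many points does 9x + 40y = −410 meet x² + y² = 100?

Centre (0, 0), r² = 100. Distance² from centre to line = (410)²/1681 = 100.
Since d² = r², the line is tangent.

1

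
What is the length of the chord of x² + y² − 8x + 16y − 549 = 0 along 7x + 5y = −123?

From the line, y = (−123 − 7x)/5. Substituting:
74x² + 962x − 8436 = 0  ⟹  x² + 13x − 114 = 0
x = 6 or x = −19, giving (6, −33) and (−19, 2).
Chord length = distance between (6, −33) and (−19, 2) = √1850 = 5√74.

5√74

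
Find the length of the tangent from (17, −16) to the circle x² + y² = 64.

The centre is (0, 0) and r = 8. The square of the distance from P to the centre is 289 + 256 = 545.
By the tangent–radius right angle, tangent length = √(|PO|² − r²) = √481.

√481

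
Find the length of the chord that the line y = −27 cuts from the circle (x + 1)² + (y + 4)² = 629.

20

From the line, y = −27. Substituting:
x² + 2x − 99 = 0
x = 9 or x = −11, giving (9, −27) and (−11, −27).
Chord length = distance between (9, −27) and (−11, −27) = √400 = 20.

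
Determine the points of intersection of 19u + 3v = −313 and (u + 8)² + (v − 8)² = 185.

Express v = (−313 − 19u)/3 and substitute into the circle:
370u² + 12950u + 112480 = 0  ⟹  u² + 35u + 304 = 0
u = −16 or u = −19, giving (−16, −3) and (−19, 16).

(−19, 16) and (−16, −3)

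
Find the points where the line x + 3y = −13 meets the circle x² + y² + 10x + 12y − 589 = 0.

(−28, 5) and (20, −11)

Substitute y = (−13 − x)/3:
10x² + 80x − 5600 = 0  ⟹  x² + 8x − 560 = 0
x = 20 or x = −28, giving (20, −11) and (−28, 5).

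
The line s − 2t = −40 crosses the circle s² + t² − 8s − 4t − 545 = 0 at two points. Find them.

Express t = (40 + s)/2 and substitute into the circle:
5s² + 40s − 900 = 0  ⟹  s² + 8s − 180 = 0
s = 10 or s = −18, giving (10, 25) and (−18, 11).

(−18, 11) and (10, 25)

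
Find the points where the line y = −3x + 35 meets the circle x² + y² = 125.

Substitute y = −3x + 35:
10x² − 210x + 1100 = 0  ⟹  x² − 21x + 110 = 0
x = 11 or x = 10, giving (11, 2) and (10, 5).

(10, 5) and (11, 2)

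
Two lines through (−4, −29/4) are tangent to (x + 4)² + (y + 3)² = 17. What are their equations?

x − 4y = 25 and x + 4y = −33

Let a tangent through (−4, −29/4) have slope m. Its distance from (−4, −3) must equal √17:
[m·(0) − (17/4)]² = 17(m² + 1)
16m² − 1 = 0, so m = 1/4 or m = −1/4.
Through (−4, −29/4) these give x − 4y = 25 and x + 4y = −33.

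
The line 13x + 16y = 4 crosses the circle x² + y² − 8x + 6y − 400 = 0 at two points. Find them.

Substitute y = (4 − 13x)/16:
425x² − 3400x − 102000 = 0  ⟹  x² − 8x − 240 = 0
x = 20 or x = −12, giving (20, −16) and (−12, 10).

(−12, 10) and (20, −16)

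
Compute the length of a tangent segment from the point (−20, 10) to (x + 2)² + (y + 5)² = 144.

9√5

With centre O = (−2, −5), |OP|² = 549 and r² = 144.
By the tangent–radius right angle, tangent length = √(|PO|² − r²) = √405 = 9√5.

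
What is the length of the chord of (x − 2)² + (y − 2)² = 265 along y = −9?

24

Centre (2, 2), r² = 265. Perpendicular distance d from centre to line = |11| / √1 = 11.
Half the chord is √(r² − d²) = √(144), so the full chord is 24.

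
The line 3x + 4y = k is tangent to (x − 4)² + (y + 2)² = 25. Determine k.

The line touches the circle iff its distance from (4, −2) is 5:
|3·4 + 4·(−2) − k| / √25 = 5
|k − (4)| = 5·5, so k = 29 or k = −21.

k = −21 or k = 29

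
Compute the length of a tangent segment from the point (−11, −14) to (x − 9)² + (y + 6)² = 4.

Centre (9, −6), r² = 4. |PO|² = (−20)² + (−8)² = 464.
The tangent meets the radius at right angles, so tangent² = |PO|² − r² = 464 − 4 = 460.

2√115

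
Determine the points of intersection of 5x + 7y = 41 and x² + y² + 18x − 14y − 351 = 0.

Substitute y = (41 − 5x)/7:
74x² + 962x − 19536 = 0  ⟹  x² + 13x − 264 = 0
x = 11 or x = −24, giving (11, −2) and (−24, 23).

(−24, 23) and (11, −2)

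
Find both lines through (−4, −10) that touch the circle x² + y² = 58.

3x − 7y = 58 and 7x + 3y = −58

Let a tangent through (−4, −10) have slope m. Its distance from (0, 0) must equal √58:
(4m − (10))² = 58(m² + 1)
21m² + 40m − 21 = 0, so m = 3/7 or m = −7/3.
Through (−4, −10) these give 3x − 7y = 58 and 7x + 3y = −58.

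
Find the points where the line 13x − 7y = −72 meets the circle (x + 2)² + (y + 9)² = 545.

(−19, −25) and (2, 14)

Express y = (72 + 13x)/7 and substitute into the circle:
218x² + 3706x − 8284 = 0  ⟹  x² + 17x − 38 = 0
x = 2 or x = −19, giving (2, 14) and (−19, −25).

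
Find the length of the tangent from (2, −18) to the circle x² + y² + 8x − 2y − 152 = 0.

With centre O = (−4, 1), |OP|² = 397 and r² = 169.
Power of the point: PT² = |PO|² − r² = 228, so PT = 2√57.

2√57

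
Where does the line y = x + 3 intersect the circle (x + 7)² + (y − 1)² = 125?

Substitute y = x + 3:
2x² + 18x − 72 = 0  ⟹  x² + 9x − 36 = 0
x = 3 or x = −12, giving (3, 6) and (−12, −9).

(−12, −9) and (3, 6)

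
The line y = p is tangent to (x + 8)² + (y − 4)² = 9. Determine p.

The line touches the circle iff its distance from (−8, 4) is 3:
|0·(−8) + 1·4 − p| / √1 = 3
|p − (4)| = 3, so p = 7 or p = 1.

p = 1 or p = 7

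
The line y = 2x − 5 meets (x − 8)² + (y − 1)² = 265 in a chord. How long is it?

14√5

Centre (8, 1), r² = 265. Perpendicular distance d from centre to line = |10| / √5 = 10/√5.
Chord = 2√(r² − d²) = 2·√(245) = 14√5.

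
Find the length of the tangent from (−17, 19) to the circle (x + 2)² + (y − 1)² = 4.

√545

Centre (−2, 1), r² = 4. |PO|² = (−15)² + (18)² = 549.
The tangent meets the radius at right angles, so tangent² = |PO|² − r² = 549 − 4 = 545.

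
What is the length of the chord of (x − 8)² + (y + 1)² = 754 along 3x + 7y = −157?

Express y = (−157 − 3x)/7 and substitute into the circle:
58x² + 116x − 11310 = 0  ⟹  x² + 2x − 195 = 0
x = 13 or x = −15, giving (13, −28) and (−15, −16).
|(13, −28) − (−15, −16)| = √((28)² + (−12)²) = 4√58.

4√58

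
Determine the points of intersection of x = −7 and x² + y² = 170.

The line gives x = −7. Substituting into the circle:
y² − 121 = 0
y = 11 or y = −11, giving (−7, 11) and (−7, −11).

(−7, −11) and (−7, 11)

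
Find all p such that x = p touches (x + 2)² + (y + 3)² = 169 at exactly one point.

For a tangent, require d(centre, line) = r = 13.
|1·(−2) + 0·(−3) − p| / √1 = 13
|p − (−2)| = 13, so p = 11 or p = −15.

p = −15 or p = 11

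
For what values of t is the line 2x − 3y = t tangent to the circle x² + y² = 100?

The line touches the circle iff its distance from (0, 0) is 10:
|2·0 − 3·0 − t| / √13 = 10
|t| = 10√13.

t = ±10√13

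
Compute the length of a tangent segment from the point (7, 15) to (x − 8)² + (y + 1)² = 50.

The centre is (8, −1) and r = 5√2. The square of the distance from P to the centre is 1 + 256 = 257.
Power of the point: PT² = |PO|² − r² = 207, so PT = 3√23.

3√23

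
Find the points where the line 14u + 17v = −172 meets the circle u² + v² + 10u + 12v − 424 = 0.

Substitute v = (−172 − 14u)/17:
485u² + 4850u − 128040 = 0  ⟹  u² + 10u − 264 = 0
u = 12 or u = −22, giving (12, −20) and (−22, 8).

(−22, 8) and (12, −20)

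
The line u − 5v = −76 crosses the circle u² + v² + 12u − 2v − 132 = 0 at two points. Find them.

(−11, 13) and (−6, 14)

From the line, v = (76 + u)/5. Substituting:
26u² + 442u + 1716 = 0  ⟹  u² + 17u + 66 = 0
u = −6 or u = −11, giving (−6, 14) and (−11, 13).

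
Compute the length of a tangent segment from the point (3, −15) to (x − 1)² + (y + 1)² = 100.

Centre (1, −1), r² = 100. |PO|² = (2)² + (−14)² = 200.
Power of the point: PT² = |PO|² − r² = 100, so PT = 10.

10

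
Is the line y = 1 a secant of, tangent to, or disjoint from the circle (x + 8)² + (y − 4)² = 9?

tangent

Centre (−8, 4), r² = 9. Distance² from centre to line = (3)² = 9.
Since d² = r², the line is tangent.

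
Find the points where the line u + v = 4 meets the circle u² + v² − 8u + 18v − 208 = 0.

(−3, 7) and (20, −16)

Express v = −u + 4 and substitute into the circle:
2u² − 34u − 120 = 0  ⟹  u² − 17u − 60 = 0
u = 20 or u = −3, giving (20, −16) and (−3, 7).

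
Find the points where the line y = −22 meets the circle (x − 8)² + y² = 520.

(2, −22) and (14, −22)

From the line, y = −22. Substituting:
x² − 16x + 28 = 0
x = 14 or x = 2, giving (14, −22) and (2, −22).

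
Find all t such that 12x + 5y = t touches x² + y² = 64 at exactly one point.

Tangency holds when the distance from the centre (0, 0) to the line equals the radius 8:
|12·0 + 5·0 − t| / √169 = 8
|t| = 8·13, so t = 104 or t = −104.

t = −104 or t = 104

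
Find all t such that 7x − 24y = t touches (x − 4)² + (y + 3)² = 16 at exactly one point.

t = 0 or t = 200

For a tangent, require d(centre, line) = r = 4.
|7·4 − 24·(−3) − t| / √625 = 4
|t − (100)| = 4·25, so t = 200 or t = 0.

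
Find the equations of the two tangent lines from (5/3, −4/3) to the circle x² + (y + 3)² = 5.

A line y − (−4/3) = m(x − (5/3)) is tangent when its distance from (0, −3) is √5:
[m·(−5/3) − (−5/3)]² = 5(m² + 1)
2m² + 5m + 2 = 0, so m = −2 or m = −1/2.
Through (5/3, −4/3) these give 2x + y = 2 and x + 2y = −1.

2x + y = 2 and x + 2y = −1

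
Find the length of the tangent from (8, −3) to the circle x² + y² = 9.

The centre is (0, 0) and r = 3. The square of the distance from P to the centre is 64 + 9 = 73.
The tangent meets the radius at right angles, so tangent² = |PO|² − r² = 73 − 9 = 64.

8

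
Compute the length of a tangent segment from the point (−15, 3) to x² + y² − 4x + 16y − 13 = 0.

Centre (2, −8), r² = 81. |PO|² = (−17)² + (11)² = 410.
Power of the point: PT² = |PO|² − r² = 329, so PT = √329.

√329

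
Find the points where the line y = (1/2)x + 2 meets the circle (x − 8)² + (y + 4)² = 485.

(−14, −5) and (22, 13)

Express y = (4 + x)/2 and substitute into the circle:
5x² − 40x − 1540 = 0  ⟹  x² − 8x − 308 = 0
x = 22 or x = −14, giving (22, 13) and (−14, −5).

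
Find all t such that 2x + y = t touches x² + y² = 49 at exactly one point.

The line touches the circle iff its distance from (0, 0) is 7:
|2·0 + 1·0 − t| / √5 = 7
|t| = 7√5.

t = ±7√5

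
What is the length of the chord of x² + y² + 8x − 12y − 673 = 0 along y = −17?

28

The distance from (−4, 6) to the line is 23, and r² = 725.
Half the chord is √(r² − d²) = √(196), so the full chord is 28.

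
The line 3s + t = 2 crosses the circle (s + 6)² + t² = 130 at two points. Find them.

(−3, 11) and (3, −7)

Substitute t = −3s + 2:
10s² − 90 = 0  ⟹  s² − 9 = 0
s = 3 or s = −3, giving (3, −7) and (−3, 11).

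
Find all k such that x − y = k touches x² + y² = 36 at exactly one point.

k = ±6√2

For a tangent, require d(centre, line) = r = 6.
|1·0 − 1·0 − k| / √2 = 6
|k| = 6√2.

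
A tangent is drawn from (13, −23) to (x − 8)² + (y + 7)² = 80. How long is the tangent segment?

Centre (8, −7), r² = 80. |PO|² = (5)² + (−16)² = 281.
By the tangent–radius right angle, tangent length = √(|PO|² − r²) = √201.

√201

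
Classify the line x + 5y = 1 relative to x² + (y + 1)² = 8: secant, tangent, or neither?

secant

Substituting the line into the circle gives 26x² − 12x − 164 = 0.
Discriminant = (−12)² − 4·26·(−164) = 17200 > 0.
Two real roots: the line is a secant.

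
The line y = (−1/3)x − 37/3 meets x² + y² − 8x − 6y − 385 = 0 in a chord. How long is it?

The distance from (4, 3) to the line is 50/√10, and r² = 410.
Chord = 2√(r² − d²) = 2·√(160) = 8√10.

8√10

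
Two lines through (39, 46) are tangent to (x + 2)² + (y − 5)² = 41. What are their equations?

Write the tangent as mx − y + (46 − m·(39)) = 0 and set its distance from the centre to √41:
[m·(−41) − (−41)]² = 41(m² + 1)
20m² − 41m + 20 = 0, so m = 4/5 or m = 5/4.
Through (39, 46) these give 4x − 5y = −74 and 5x − 4y = 11.

4x − 5y = −74 and 5x − 4y = 11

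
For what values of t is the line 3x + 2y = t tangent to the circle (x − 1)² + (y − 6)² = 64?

For a tangent, require d(centre, line) = r = 8.
|3·1 + 2·6 − t| / √13 = 8
|t − (15)| = 8√13.

t = 15 ± 8√13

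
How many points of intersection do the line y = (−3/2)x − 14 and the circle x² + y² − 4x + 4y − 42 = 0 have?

0

d² = (3·2 + 2·(−2) − (−28))²/13 = 900/13; r² = 50.
Since d² > r², the line lies outside the circle.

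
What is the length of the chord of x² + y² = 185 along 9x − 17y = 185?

√370

Substitute y = (−185 + 9x)/17:
370x² − 3330x − 19240 = 0  ⟹  x² − 9x − 52 = 0
x = 13 or x = −4, giving (13, −4) and (−4, −13).
|(13, −4) − (−4, −13)| = √((17)² + (9)²) = √370.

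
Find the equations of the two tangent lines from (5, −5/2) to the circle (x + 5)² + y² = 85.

A line y − (−5/2) = m(x − (5)) is tangent when its distance from (−5, 0) is √85:
(−10m − (5/2))² = 85(m² + 1)
12m² + 40m − 63 = 0, so m = −9/2 or m = 7/6.
With m = −9/2: 9x + 2y = 40. With m = 7/6: 7x − 6y = 50.

9x + 2y = 40 and 7x − 6y = 50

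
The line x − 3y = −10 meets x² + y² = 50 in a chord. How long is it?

Centre (0, 0), r² = 50. Perpendicular distance d from centre to line = |10| / √10 = 10/√10.
Chord = 2√(r² − d²) = 2·√(40) = 4√10.

4√10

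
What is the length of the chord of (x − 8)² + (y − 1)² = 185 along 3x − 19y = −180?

The distance from (8, 1) to the line is 185/√370, and r² = 185.
Chord = 2√(r² − d²) = 2·√(185/2) = √370.

√370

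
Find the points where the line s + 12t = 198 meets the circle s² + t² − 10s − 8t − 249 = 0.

Express t = (198 − s)/12 and substitute into the circle:
145s² − 1740s − 15660 = 0  ⟹  s² − 12s − 108 = 0
s = 18 or s = −6, giving (18, 15) and (−6, 17).

(−6, 17) and (18, 15)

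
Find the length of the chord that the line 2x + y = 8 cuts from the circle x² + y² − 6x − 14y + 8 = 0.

The distance from (3, 7) to the line is 5/√5, and r² = 50.
Half the chord is √(r² − d²) = √(45), so the full chord is 6√5.

6√5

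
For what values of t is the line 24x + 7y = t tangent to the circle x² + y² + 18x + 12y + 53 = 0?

t = −458 or t = −58

The line touches the circle iff its distance from (−9, −6) is 8:
|24·(−9) + 7·(−6) − t| / √625 = 8
|t − (−258)| = 8·25, so t = −58 or t = −458.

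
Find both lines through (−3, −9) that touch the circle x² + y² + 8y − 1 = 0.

x − 4y = 33 and 4x + y = −21

A line y − (−9) = m(x − (−3)) is tangent when its distance from (0, −4) is √17:
[m·(3) − (5)]² = 17(m² + 1)
4m² + 15m − 4 = 0, so m = 1/4 or m = −4.
With m = 1/4: x − 4y = 33. With m = −4: 4x + y = −21.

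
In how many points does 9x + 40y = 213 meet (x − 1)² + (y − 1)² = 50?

d² = (9·1 + 40·1 − (213))²/1681 = 16; r² = 50.
Since d² < r², the line cuts the circle twice.

2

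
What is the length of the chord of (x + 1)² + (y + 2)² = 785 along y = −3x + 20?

17√10

The distance from (−1, −2) to the line is 25/√10, and r² = 785.
Half the chord is √(r² − d²) = √(1445/2), so the full chord is 17√10.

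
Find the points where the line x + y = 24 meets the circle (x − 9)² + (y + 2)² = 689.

(1, 23) and (34, −10)

Express y = −x + 24 and substitute into the circle:
2x² − 70x + 68 = 0  ⟹  x² − 35x + 34 = 0
x = 34 or x = 1, giving (34, −10) and (1, 23).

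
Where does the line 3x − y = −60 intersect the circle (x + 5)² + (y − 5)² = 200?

(−19, 3) and (−15, 15)

Substitute y = 3x + 60:
10x² + 340x + 2850 = 0  ⟹  x² + 34x + 285 = 0
x = −15 or x = −19, giving (−15, 15) and (−19, 3).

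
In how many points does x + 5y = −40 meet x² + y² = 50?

Centre (0, 0), r² = 50. Distance² from centre to line = (40)²/26 = 800/13.
Since d² > r², the line lies outside the circle.

0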